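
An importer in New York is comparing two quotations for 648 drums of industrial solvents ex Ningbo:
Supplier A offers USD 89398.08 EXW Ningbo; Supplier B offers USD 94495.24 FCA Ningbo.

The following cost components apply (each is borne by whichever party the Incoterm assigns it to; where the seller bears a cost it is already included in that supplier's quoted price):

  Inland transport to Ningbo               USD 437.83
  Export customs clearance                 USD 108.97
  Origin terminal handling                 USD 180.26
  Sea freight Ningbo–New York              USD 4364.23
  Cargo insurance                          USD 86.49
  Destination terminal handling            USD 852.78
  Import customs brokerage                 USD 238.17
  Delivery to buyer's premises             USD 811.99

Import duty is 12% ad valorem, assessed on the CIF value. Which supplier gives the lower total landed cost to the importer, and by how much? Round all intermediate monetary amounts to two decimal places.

Supplier A (EXW):
CIF value = EXW price + inland to port + export clearance + origin terminal + freight + insurance = 89398.08 + 437.83 + 108.97 + 180.26 + 4364.23 + 86.49 = 94575.86
Import duty = 94575.86 × 12% = 11349.10
Buyer bears (A): 437.83 + 108.97 + 180.26 + 4364.23 + 86.49 + 852.78 + 238.17 + 811.99 = 7080.72
Landed cost (A) = invoice 89398.08 + 7080.72 + duty 11349.10 = 107827.90
Supplier B (FCA):
CIF value = FCA price + origin terminal + freight + insurance = 94495.24 + 180.26 + 4364.23 + 86.49 = 99126.22
Import duty = 99126.22 × 12% = 11895.15
Buyer bears (B): 180.26 + 4364.23 + 86.49 + 852.78 + 238.17 + 811.99 = 6533.92
Landed cost (B) = invoice 94495.24 + 6533.92 + duty 11895.15 = 112924.31
Difference = |107827.90 − 112924.31| = 5096.41

Supplier A is cheaper by USD 5096.41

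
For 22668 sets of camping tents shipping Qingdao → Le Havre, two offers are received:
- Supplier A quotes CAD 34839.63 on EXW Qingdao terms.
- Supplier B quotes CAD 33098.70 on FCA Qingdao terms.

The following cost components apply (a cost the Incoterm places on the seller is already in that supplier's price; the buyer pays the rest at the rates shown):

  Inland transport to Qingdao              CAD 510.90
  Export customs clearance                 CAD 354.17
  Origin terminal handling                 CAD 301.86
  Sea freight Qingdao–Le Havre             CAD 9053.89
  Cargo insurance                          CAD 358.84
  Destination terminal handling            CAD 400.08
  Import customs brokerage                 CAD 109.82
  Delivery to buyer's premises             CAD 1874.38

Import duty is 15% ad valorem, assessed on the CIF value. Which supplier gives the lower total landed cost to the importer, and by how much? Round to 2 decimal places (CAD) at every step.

Supplier B is cheaper by CAD 2996.90

Supplier A (EXW):
CIF value = EXW price + inland to port + export clearance + origin terminal + freight + insurance = 34839.63 + 510.90 + 354.17 + 301.86 + 9053.89 + 358.84 = 45419.29
Import duty = 45419.29 × 15% = 6812.89
Buyer bears (A): 510.90 + 354.17 + 301.86 + 9053.89 + 358.84 + 400.08 + 109.82 + 1874.38 = 12963.94
Landed cost (A) = invoice 34839.63 + 12963.94 + duty 6812.89 = 54616.46
Supplier B (FCA):
CIF value = FCA price + origin terminal + freight + insurance = 33098.70 + 301.86 + 9053.89 + 358.84 = 42813.29
Import duty = 42813.29 × 15% = 6421.99
Buyer bears (B): 301.86 + 9053.89 + 358.84 + 400.08 + 109.82 + 1874.38 = 12098.87
Landed cost (B) = invoice 33098.70 + 12098.87 + duty 6421.99 = 51619.56
Difference = |54616.46 − 51619.56| = 2996.90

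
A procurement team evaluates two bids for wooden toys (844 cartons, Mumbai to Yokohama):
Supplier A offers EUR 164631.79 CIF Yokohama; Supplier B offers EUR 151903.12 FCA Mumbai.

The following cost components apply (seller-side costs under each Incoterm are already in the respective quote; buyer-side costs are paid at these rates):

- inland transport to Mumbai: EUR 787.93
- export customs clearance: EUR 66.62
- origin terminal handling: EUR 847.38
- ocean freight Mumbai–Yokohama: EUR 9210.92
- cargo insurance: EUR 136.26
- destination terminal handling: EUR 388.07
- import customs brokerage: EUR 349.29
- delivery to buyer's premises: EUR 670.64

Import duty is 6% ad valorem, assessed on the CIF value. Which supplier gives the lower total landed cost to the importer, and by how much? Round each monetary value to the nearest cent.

Supplier B is cheaper by EUR 2686.16

Supplier A (CIF):
The CIF price already equals the CIF value: 164631.79
Import duty = 164631.79 × 6% = 9877.91
Buyer bears (A): 388.07 + 349.29 + 670.64 = 1408.00
Landed cost (A) = invoice 164631.79 + 1408.00 + duty 9877.91 = 175917.70
Supplier B (FCA):
CIF value = FCA price + origin terminal + freight + insurance = 151903.12 + 847.38 + 9210.92 + 136.26 = 162097.68
Import duty = 162097.68 × 6% = 9725.86
Buyer bears (B): 847.38 + 9210.92 + 136.26 + 388.07 + 349.29 + 670.64 = 11602.56
Landed cost (B) = invoice 151903.12 + 11602.56 + duty 9725.86 = 173231.54
Difference = |175917.70 − 173231.54| = 2686.16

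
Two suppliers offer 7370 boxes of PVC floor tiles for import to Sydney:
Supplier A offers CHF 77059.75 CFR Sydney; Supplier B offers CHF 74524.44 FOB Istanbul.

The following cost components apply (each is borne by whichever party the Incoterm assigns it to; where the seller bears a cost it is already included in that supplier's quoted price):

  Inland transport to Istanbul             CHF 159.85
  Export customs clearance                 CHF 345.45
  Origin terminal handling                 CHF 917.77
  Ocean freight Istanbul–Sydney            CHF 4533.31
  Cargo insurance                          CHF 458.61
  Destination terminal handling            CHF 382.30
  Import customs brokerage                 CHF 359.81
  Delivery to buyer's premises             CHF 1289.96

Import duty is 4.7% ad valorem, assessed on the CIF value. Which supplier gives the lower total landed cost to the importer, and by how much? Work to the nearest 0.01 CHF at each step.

Supplier A (CFR):
CIF value = CFR price + insurance = 77059.75 + 458.61 = 77518.36
Import duty = 77518.36 × 4.7% = 3643.36
Buyer bears (A): 458.61 + 382.30 + 359.81 + 1289.96 = 2490.68
Landed cost (A) = invoice 77059.75 + 2490.68 + duty 3643.36 = 83193.79
Supplier B (FOB):
CIF value = FOB price + freight + insurance = 74524.44 + 4533.31 + 458.61 = 79516.36
Import duty = 79516.36 × 4.7% = 3737.27
Buyer bears (B): 4533.31 + 458.61 + 382.30 + 359.81 + 1289.96 = 7023.99
Landed cost (B) = invoice 74524.44 + 7023.99 + duty 3737.27 = 85285.70
Difference = |83193.79 − 85285.70| = 2091.91

Supplier A is cheaper by CHF 2091.91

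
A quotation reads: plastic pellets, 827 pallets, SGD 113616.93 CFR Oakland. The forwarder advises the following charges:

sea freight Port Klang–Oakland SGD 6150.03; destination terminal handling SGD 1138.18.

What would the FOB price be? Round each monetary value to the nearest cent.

Not relevant to the conversion: destination terminal — on the buyer under both terms; not part of either seller's price.
From CFR to FOB, the seller no longer bears: freight.
FOB price = 113616.93 − 6150.03 = 107466.90

FOB price: SGD 107466.90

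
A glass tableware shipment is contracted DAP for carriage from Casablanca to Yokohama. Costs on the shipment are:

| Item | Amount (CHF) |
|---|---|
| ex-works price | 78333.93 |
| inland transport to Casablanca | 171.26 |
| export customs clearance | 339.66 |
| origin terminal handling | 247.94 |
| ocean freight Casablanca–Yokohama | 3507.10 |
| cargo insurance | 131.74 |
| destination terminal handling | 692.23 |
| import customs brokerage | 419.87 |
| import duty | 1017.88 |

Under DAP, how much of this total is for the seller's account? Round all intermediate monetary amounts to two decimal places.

DAP: the seller bears all costs to the named destination except import duty and clearance.
Seller's account: goods 78333.93 + inland to port 171.26 + export clearance 339.66 + origin terminal 247.94 + freight 3507.10 + insurance 131.74 + destination terminal 692.23 = 83423.86
Buyer's account: brokerage 419.87 + duty 1017.88 = 1437.75

Seller's account: CHF 83423.86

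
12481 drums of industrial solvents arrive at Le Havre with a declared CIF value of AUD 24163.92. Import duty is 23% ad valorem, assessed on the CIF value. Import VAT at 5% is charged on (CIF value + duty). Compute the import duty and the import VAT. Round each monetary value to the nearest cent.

Import duty = 24163.92 × 23% = 5557.70
VAT base = CIF + duty = 24163.92 + 5557.70 = 29721.62
Import VAT = 29721.62 × 5% = 1486.08

Import duty: AUD 5557.70; import VAT: AUD 1486.08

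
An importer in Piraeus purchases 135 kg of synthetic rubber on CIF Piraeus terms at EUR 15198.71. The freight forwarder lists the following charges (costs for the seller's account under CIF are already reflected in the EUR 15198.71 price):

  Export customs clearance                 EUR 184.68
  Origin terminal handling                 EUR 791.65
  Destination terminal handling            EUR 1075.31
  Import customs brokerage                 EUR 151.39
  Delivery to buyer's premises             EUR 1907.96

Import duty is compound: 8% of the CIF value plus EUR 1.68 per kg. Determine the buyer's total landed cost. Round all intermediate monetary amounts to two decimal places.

Total landed cost: EUR 19776.07

CIF: the seller pays costs through ocean freight and marine insurance to the destination port.
Already in the invoice (seller's account under CIF): export clearance, origin terminal — exclude.
The CIF price already equals the CIF value: 15198.71
Ad valorem component: 15198.71 × 8% = 1215.90
Specific component: 135 × 1.68 = 226.80
Import duty = 1215.90 + 226.80 = 1442.70
Buyer bears: destination terminal 1075.31 + brokerage 151.39 + delivery 1907.96 + duty 1442.70 = 4577.36
Landed cost = invoice 15198.71 + 4577.36 = 19776.07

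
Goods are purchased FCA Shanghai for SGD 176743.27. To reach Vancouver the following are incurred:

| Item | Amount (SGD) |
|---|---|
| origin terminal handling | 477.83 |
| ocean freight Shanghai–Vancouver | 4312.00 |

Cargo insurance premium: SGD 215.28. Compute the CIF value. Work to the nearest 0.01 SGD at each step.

CIF = FCA price + pre-shipment costs + freight + insurance
CIF = 176743.27 + 477.83 + 4312.00 + 215.28 = 181748.38

CIF value: SGD 181748.38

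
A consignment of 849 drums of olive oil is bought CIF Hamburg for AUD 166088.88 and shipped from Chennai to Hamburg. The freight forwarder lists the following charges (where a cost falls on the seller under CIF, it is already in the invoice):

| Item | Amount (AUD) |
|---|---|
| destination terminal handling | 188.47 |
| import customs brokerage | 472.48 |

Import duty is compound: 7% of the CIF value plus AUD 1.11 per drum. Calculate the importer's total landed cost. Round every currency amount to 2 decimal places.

Total landed cost: AUD 179318.44

CIF: the seller pays costs through ocean freight and marine insurance to the destination port.
The CIF price already equals the CIF value: 166088.88
Ad valorem component: 166088.88 × 7% = 11626.22
Specific component: 849 × 1.11 = 942.39
Import duty = 11626.22 + 942.39 = 12568.61
Buyer bears: destination terminal 188.47 + brokerage 472.48 + duty 12568.61 = 13229.56
Landed cost = invoice 166088.88 + 13229.56 = 179318.44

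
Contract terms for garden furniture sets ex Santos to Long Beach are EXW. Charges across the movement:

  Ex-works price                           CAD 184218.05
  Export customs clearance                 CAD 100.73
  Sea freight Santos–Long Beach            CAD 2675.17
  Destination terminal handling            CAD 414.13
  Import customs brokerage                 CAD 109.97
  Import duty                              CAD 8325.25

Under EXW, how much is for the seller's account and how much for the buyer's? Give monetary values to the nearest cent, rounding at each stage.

EXW: the seller makes goods available at their premises; the buyer bears all onward costs.
Seller's account: goods 184218.05 = 184218.05
Buyer's account: export clearance 100.73 + freight 2675.17 + destination terminal 414.13 + brokerage 109.97 + duty 8325.25 = 11625.25

Seller: CAD 184218.05; buyer: CAD 11625.25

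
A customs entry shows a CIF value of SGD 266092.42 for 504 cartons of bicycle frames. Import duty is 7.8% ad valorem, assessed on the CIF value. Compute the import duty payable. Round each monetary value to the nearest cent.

Import duty: SGD 20755.21

Import duty = 266092.42 × 7.8% = 20755.21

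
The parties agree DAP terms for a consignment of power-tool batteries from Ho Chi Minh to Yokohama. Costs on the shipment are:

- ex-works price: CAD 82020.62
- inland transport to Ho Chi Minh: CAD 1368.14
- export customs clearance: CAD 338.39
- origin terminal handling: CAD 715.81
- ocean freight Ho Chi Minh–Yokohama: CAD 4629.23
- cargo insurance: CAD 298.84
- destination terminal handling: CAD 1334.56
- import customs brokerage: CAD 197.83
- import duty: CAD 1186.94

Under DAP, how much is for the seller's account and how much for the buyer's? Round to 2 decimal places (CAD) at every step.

DAP: the seller bears all costs to the named destination except import duty and clearance.
Seller's account: goods 82020.62 + inland to port 1368.14 + export clearance 338.39 + origin terminal 715.81 + freight 4629.23 + insurance 298.84 + destination terminal 1334.56 = 90705.59
Buyer's account: brokerage 197.83 + duty 1186.94 = 1384.77

Seller: CAD 90705.59; buyer: CAD 1384.77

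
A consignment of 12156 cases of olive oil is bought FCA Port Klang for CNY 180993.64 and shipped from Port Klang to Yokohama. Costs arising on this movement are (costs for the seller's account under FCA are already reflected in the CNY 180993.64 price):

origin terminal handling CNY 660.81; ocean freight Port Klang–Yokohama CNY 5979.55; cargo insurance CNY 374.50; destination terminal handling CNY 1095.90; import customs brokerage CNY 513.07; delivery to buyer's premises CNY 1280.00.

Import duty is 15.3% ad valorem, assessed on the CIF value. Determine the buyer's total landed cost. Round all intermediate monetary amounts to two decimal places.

FCA: the seller delivers export-cleared goods to the carrier; the buyer bears costs from that point.
CIF value = FCA price + origin terminal + freight + insurance = 180993.64 + 660.81 + 5979.55 + 374.50 = 188008.50
Import duty = 188008.50 × 15.3% = 28765.30
Buyer bears: origin terminal 660.81 + freight 5979.55 + insurance 374.50 + destination terminal 1095.90 + brokerage 513.07 + delivery 1280.00 + duty 28765.30 = 38669.13
Landed cost = invoice 180993.64 + 38669.13 = 219662.77

Total landed cost: CNY 219662.77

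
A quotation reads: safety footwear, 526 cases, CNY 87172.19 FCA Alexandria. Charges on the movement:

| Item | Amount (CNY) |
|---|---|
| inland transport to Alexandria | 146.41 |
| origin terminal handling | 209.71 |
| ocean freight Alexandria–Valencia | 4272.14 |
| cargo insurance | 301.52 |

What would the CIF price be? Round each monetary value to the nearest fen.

CIF price: CNY 91955.56

Not relevant to the conversion: inland to port — on the seller under both FCA and CIF; already in the FCA price and stays in the CIF price.
From FCA to CIF, the seller additionally bears: origin terminal, freight, insurance.
CIF price = 87172.19 + 209.71 + 4272.14 + 301.52 = 91955.56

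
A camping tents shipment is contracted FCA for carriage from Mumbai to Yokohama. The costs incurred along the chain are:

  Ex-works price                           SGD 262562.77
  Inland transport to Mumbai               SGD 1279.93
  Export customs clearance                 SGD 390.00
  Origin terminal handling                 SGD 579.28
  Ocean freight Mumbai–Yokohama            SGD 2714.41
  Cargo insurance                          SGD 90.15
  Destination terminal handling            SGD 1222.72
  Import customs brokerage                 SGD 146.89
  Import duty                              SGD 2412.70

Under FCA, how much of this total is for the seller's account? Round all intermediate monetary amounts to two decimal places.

Seller's account: SGD 264232.70

FCA: the seller delivers export-cleared goods to the carrier; the buyer bears costs from that point.
Seller's account: goods 262562.77 + inland to port 1279.93 + export clearance 390.00 = 264232.70
Buyer's account: origin terminal 579.28 + freight 2714.41 + insurance 90.15 + destination terminal 1222.72 + brokerage 146.89 + duty 2412.70 = 7166.15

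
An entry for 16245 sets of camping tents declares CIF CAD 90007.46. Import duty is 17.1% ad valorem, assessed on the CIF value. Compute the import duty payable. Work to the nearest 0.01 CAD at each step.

Import duty = 90007.46 × 17.1% = 15391.28

Import duty: CAD 15391.28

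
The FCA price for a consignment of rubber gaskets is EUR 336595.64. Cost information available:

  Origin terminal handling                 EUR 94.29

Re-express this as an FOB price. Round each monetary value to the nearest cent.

FOB price: EUR 336689.93

From FCA to FOB, the seller additionally bears: origin terminal.
FOB price = 336595.64 + 94.29 = 336689.93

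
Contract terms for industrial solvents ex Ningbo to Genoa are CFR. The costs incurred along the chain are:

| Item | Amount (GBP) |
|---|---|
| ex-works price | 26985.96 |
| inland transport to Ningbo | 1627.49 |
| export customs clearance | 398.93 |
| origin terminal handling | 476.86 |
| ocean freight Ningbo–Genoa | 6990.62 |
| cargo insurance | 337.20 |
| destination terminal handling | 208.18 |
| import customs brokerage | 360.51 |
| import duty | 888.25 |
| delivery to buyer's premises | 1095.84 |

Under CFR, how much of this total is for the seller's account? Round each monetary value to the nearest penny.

Seller's account: GBP 36479.86

CFR: the seller pays costs through ocean freight to the destination port, but not insurance.
Seller's account: goods 26985.96 + inland to port 1627.49 + export clearance 398.93 + origin terminal 476.86 + freight 6990.62 = 36479.86
Buyer's account: insurance 337.20 + destination terminal 208.18 + brokerage 360.51 + duty 888.25 + delivery 1095.84 = 2889.98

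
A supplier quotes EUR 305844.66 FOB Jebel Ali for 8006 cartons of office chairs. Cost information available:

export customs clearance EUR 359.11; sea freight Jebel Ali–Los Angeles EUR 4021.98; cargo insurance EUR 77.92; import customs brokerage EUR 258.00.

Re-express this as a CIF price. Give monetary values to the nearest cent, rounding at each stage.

CIF price: EUR 309944.56

Not relevant to the conversion: export clearance — on the seller under both FOB and CIF; already in the FOB price and stays in the CIF price. brokerage — on the buyer under both terms; not part of either seller's price.
From FOB to CIF, the seller additionally bears: freight, insurance.
CIF price = 305844.66 + 4021.98 + 77.92 = 309944.56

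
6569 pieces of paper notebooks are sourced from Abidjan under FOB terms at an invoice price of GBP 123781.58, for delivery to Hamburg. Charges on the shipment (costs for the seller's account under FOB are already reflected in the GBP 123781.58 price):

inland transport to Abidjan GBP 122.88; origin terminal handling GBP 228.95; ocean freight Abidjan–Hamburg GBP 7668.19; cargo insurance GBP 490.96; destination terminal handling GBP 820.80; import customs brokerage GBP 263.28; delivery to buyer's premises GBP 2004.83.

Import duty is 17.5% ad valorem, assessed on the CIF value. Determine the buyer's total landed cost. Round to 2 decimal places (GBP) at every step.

Total landed cost: GBP 158119.27

FOB: the seller bears costs until goods are on board at the origin port; the buyer bears freight, insurance and all costs thereafter.
Already in the invoice (seller's account under FOB): inland to port, origin terminal — exclude.
CIF value = FOB price + freight + insurance = 123781.58 + 7668.19 + 490.96 = 131940.73
Import duty = 131940.73 × 17.5% = 23089.63
Buyer bears: freight 7668.19 + insurance 490.96 + destination terminal 820.80 + brokerage 263.28 + delivery 2004.83 + duty 23089.63 = 34337.69
Landed cost = invoice 123781.58 + 34337.69 = 158119.27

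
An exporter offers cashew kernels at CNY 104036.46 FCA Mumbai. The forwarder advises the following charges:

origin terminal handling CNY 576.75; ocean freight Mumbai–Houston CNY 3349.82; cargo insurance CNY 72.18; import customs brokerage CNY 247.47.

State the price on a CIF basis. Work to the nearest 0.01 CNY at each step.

CIF price: CNY 108035.21

Not relevant to the conversion: brokerage — on the buyer under both terms; not part of either seller's price.
From FCA to CIF, the seller additionally bears: origin terminal, freight, insurance.
CIF price = 104036.46 + 576.75 + 3349.82 + 72.18 = 108035.21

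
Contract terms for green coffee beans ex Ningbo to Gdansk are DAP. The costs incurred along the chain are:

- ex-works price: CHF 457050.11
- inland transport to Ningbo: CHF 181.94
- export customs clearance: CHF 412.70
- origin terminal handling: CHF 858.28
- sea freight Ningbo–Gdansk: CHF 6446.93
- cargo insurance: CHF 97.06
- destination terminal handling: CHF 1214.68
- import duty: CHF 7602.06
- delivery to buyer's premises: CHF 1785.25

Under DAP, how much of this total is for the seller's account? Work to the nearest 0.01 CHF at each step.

DAP: the seller bears all costs to the named destination except import duty and clearance.
Seller's account: goods 457050.11 + inland to port 181.94 + export clearance 412.70 + origin terminal 858.28 + freight 6446.93 + insurance 97.06 + destination terminal 1214.68 + delivery 1785.25 = 468046.95
Buyer's account: duty 7602.06 = 7602.06

Seller's account: CHF 468046.95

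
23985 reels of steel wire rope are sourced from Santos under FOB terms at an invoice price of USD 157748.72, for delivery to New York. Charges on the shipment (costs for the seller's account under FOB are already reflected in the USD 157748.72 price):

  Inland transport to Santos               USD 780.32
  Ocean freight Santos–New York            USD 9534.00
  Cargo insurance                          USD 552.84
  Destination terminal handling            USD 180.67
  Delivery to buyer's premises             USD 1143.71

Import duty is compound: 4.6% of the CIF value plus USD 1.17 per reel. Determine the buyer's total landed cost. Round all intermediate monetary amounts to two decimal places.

Total landed cost: USD 204942.83

FOB: the seller bears costs until goods are on board at the origin port; the buyer bears freight, insurance and all costs thereafter.
Already in the invoice (seller's account under FOB): inland to port — exclude.
CIF value = FOB price + freight + insurance = 157748.72 + 9534.00 + 552.84 = 167835.56
Ad valorem component: 167835.56 × 4.6% = 7720.44
Specific component: 23985 × 1.17 = 28062.45
Import duty = 7720.44 + 28062.45 = 35782.89
Buyer bears: freight 9534.00 + insurance 552.84 + destination terminal 180.67 + delivery 1143.71 + duty 35782.89 = 47194.11
Landed cost = invoice 157748.72 + 47194.11 = 204942.83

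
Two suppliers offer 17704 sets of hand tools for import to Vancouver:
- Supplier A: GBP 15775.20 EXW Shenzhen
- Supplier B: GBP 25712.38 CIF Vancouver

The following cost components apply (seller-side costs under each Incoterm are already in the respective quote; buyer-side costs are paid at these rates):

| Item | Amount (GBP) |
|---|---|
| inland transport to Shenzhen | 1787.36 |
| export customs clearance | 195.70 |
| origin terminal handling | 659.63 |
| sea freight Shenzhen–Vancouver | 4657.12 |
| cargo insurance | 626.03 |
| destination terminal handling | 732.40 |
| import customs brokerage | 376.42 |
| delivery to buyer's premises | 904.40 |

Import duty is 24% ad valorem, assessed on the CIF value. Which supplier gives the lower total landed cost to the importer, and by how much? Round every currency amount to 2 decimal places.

Supplier A is cheaper by GBP 2494.06

Supplier A (EXW):
CIF value = EXW price + inland to port + export clearance + origin terminal + freight + insurance = 15775.20 + 1787.36 + 195.70 + 659.63 + 4657.12 + 626.03 = 23701.04
Import duty = 23701.04 × 24% = 5688.25
Buyer bears (A): 1787.36 + 195.70 + 659.63 + 4657.12 + 626.03 + 732.40 + 376.42 + 904.40 = 9939.06
Landed cost (A) = invoice 15775.20 + 9939.06 + duty 5688.25 = 31402.51
Supplier B (CIF):
The CIF price already equals the CIF value: 25712.38
Import duty = 25712.38 × 24% = 6170.97
Buyer bears (B): 732.40 + 376.42 + 904.40 = 2013.22
Landed cost (B) = invoice 25712.38 + 2013.22 + duty 6170.97 = 33896.57
Difference = |31402.51 − 33896.57| = 2494.06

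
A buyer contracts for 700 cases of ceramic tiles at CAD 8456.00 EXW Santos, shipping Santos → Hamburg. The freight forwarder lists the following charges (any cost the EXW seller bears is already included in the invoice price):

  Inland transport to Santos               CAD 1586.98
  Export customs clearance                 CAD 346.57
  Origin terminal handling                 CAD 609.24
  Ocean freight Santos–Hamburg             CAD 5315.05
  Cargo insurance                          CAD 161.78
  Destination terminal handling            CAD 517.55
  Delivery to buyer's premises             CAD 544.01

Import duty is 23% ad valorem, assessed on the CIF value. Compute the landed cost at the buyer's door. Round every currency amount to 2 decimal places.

Total landed cost: CAD 21326.57

EXW: the seller makes goods available at their premises; the buyer bears all onward costs.
CIF value = EXW price + inland to port + export clearance + origin terminal + freight + insurance = 8456.00 + 1586.98 + 346.57 + 609.24 + 5315.05 + 161.78 = 16475.62
Import duty = 16475.62 × 23% = 3789.39
Buyer bears: inland to port 1586.98 + export clearance 346.57 + origin terminal 609.24 + freight 5315.05 + insurance 161.78 + destination terminal 517.55 + delivery 544.01 + duty 3789.39 = 12870.57
Landed cost = invoice 8456.00 + 12870.57 = 21326.57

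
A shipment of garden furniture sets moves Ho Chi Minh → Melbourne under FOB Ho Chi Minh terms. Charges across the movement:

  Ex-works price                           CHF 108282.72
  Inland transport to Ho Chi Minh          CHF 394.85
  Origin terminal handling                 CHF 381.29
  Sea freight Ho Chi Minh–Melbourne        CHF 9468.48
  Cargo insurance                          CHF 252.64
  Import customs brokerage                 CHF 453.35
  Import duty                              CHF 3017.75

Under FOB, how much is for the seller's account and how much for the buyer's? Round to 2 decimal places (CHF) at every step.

Seller: CHF 109058.86; buyer: CHF 13192.22

FOB: the seller bears costs until goods are on board at the origin port; the buyer bears freight, insurance and all costs thereafter.
Seller's account: goods 108282.72 + inland to port 394.85 + origin terminal 381.29 = 109058.86
Buyer's account: freight 9468.48 + insurance 252.64 + brokerage 453.35 + duty 3017.75 = 13192.22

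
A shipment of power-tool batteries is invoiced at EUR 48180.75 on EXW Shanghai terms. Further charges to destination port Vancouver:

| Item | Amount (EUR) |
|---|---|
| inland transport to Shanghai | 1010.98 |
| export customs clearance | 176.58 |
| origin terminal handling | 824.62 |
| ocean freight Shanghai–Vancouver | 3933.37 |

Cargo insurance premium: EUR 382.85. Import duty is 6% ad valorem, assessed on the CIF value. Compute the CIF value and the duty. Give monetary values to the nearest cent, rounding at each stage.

CIF = EXW price + pre-shipment costs + freight + insurance
CIF = 48180.75 + 1010.98 + 176.58 + 824.62 + 3933.37 + 382.85 = 54509.15
Import duty = 54509.15 × 6% = 3270.55

CIF value: EUR 54509.15; import duty: EUR 3270.55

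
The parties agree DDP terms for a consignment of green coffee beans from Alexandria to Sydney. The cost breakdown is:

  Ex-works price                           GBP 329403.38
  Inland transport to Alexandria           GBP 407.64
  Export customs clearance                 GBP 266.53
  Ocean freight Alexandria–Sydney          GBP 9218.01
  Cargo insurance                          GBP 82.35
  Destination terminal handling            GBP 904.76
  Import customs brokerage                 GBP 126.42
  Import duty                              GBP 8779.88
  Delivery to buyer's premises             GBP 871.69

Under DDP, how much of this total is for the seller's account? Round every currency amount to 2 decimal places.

Seller's account: GBP 350060.66

DDP: the seller bears all costs including import duty.
Seller's account: goods 329403.38 + inland to port 407.64 + export clearance 266.53 + freight 9218.01 + insurance 82.35 + destination terminal 904.76 + brokerage 126.42 + duty 8779.88 + delivery 871.69 = 350060.66
Buyer's account: 0.00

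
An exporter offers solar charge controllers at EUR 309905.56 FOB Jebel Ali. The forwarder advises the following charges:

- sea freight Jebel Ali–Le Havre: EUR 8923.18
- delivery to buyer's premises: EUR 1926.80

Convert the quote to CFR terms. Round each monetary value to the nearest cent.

Not relevant to the conversion: delivery — on the buyer under both terms; not part of either seller's price.
From FOB to CFR, the seller additionally bears: freight.
CFR price = 309905.56 + 8923.18 = 318828.74

CFR price: EUR 318828.74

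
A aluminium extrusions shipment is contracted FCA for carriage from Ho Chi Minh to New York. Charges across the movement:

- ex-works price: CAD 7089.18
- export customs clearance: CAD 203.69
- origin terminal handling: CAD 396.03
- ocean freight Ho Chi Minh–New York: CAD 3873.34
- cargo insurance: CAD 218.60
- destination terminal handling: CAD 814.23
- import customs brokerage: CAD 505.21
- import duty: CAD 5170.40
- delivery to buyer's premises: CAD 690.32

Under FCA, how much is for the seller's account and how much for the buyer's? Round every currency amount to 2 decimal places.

Seller: CAD 7292.87; buyer: CAD 11668.13

FCA: the seller delivers export-cleared goods to the carrier; the buyer bears costs from that point.
Seller's account: goods 7089.18 + export clearance 203.69 = 7292.87
Buyer's account: origin terminal 396.03 + freight 3873.34 + insurance 218.60 + destination terminal 814.23 + brokerage 505.21 + duty 5170.40 + delivery 690.32 = 11668.13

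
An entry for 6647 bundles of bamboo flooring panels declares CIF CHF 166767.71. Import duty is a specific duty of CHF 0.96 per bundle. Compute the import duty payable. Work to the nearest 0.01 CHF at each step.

Import duty = 6647 × 0.96 = 6381.12

Import duty: CHF 6381.12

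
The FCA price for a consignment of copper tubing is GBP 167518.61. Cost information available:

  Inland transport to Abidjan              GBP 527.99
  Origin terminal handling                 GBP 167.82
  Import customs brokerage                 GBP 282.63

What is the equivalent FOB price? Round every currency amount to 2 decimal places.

Not relevant to the conversion: inland to port — on the seller under both FCA and FOB; already in the FCA price and stays in the FOB price. brokerage — on the buyer under both terms; not part of either seller's price.
From FCA to FOB, the seller additionally bears: origin terminal.
FOB price = 167518.61 + 167.82 = 167686.43

FOB price: GBP 167686.43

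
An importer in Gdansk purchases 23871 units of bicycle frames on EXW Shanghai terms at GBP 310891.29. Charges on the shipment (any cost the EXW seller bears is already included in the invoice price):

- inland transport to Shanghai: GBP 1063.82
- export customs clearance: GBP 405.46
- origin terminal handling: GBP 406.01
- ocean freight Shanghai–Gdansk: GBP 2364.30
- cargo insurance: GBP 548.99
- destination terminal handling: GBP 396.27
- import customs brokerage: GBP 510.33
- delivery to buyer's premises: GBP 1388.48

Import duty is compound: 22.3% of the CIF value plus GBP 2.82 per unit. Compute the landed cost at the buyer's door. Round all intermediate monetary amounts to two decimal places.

Total landed cost: GBP 455687.78

EXW: the seller makes goods available at their premises; the buyer bears all onward costs.
CIF value = EXW price + inland to port + export clearance + origin terminal + freight + insurance = 310891.29 + 1063.82 + 405.46 + 406.01 + 2364.30 + 548.99 = 315679.87
Ad valorem component: 315679.87 × 22.3% = 70396.61
Specific component: 23871 × 2.82 = 67316.22
Import duty = 70396.61 + 67316.22 = 137712.83
Buyer bears: inland to port 1063.82 + export clearance 405.46 + origin terminal 406.01 + freight 2364.30 + insurance 548.99 + destination terminal 396.27 + brokerage 510.33 + delivery 1388.48 + duty 137712.83 = 144796.49
Landed cost = invoice 310891.29 + 144796.49 = 455687.78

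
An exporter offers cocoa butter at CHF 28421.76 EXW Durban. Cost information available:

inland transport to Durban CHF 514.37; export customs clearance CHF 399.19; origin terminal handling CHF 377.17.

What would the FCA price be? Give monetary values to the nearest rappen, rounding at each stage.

FCA price: CHF 29335.32

Not relevant to the conversion: origin terminal — on the buyer under both terms; not part of either seller's price.
From EXW to FCA, the seller additionally bears: inland to port, export clearance.
FCA price = 28421.76 + 514.37 + 399.19 = 29335.32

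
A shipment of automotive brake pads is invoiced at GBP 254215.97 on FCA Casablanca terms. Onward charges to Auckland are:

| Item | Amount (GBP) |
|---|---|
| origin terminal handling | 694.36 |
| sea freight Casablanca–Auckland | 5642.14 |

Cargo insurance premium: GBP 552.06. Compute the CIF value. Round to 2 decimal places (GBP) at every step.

CIF value: GBP 261104.53

CIF = FCA price + pre-shipment costs + freight + insurance
CIF = 254215.97 + 694.36 + 5642.14 + 552.06 = 261104.53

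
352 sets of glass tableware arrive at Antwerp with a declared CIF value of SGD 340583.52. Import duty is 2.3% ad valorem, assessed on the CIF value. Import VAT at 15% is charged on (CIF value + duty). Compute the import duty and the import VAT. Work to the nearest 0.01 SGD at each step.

Import duty = 340583.52 × 2.3% = 7833.42
VAT base = CIF + duty = 340583.52 + 7833.42 = 348416.94
Import VAT = 348416.94 × 15% = 52262.54

Import duty: SGD 7833.42; import VAT: SGD 52262.54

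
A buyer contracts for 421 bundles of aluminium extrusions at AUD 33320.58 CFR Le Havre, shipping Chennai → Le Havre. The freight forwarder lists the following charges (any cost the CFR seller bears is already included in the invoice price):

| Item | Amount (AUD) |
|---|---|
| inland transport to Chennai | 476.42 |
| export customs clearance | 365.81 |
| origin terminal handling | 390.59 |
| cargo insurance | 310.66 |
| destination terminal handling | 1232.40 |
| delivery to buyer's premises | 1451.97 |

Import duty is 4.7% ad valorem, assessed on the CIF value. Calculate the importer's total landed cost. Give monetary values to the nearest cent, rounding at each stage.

CFR: the seller pays costs through ocean freight to the destination port, but not insurance.
Already in the invoice (seller's account under CFR): inland to port, export clearance, origin terminal — exclude.
CIF value = CFR price + insurance = 33320.58 + 310.66 = 33631.24
Import duty = 33631.24 × 4.7% = 1580.67
Buyer bears: insurance 310.66 + destination terminal 1232.40 + delivery 1451.97 + duty 1580.67 = 4575.70
Landed cost = invoice 33320.58 + 4575.70 = 37896.28

Total landed cost: AUD 37896.28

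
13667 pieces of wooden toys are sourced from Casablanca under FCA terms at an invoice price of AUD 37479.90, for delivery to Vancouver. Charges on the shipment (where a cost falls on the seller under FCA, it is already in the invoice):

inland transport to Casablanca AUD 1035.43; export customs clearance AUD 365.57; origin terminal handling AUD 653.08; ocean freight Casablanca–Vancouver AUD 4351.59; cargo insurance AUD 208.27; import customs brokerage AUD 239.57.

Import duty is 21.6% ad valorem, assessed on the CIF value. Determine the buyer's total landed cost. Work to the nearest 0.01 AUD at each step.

Total landed cost: AUD 52154.06

FCA: the seller delivers export-cleared goods to the carrier; the buyer bears costs from that point.
Already in the invoice (seller's account under FCA): inland to port, export clearance — exclude.
CIF value = FCA price + origin terminal + freight + insurance = 37479.90 + 653.08 + 4351.59 + 208.27 = 42692.84
Import duty = 42692.84 × 21.6% = 9221.65
Buyer bears: origin terminal 653.08 + freight 4351.59 + insurance 208.27 + brokerage 239.57 + duty 9221.65 = 14674.16
Landed cost = invoice 37479.90 + 14674.16 = 52154.06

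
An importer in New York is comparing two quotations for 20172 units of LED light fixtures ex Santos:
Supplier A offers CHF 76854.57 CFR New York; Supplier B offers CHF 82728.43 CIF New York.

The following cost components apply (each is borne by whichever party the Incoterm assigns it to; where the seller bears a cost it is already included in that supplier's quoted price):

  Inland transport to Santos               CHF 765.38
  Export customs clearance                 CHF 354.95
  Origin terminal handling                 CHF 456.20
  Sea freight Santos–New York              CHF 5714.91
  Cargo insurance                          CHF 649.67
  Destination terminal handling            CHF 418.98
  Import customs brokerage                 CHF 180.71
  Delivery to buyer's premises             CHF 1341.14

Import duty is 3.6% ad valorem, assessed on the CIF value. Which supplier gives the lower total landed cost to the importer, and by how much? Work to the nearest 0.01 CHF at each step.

Supplier A (CFR):
CIF value = CFR price + insurance = 76854.57 + 649.67 = 77504.24
Import duty = 77504.24 × 3.6% = 2790.15
Buyer bears (A): 649.67 + 418.98 + 180.71 + 1341.14 = 2590.50
Landed cost (A) = invoice 76854.57 + 2590.50 + duty 2790.15 = 82235.22
Supplier B (CIF):
The CIF price already equals the CIF value: 82728.43
Import duty = 82728.43 × 3.6% = 2978.22
Buyer bears (B): 418.98 + 180.71 + 1341.14 = 1940.83
Landed cost (B) = invoice 82728.43 + 1940.83 + duty 2978.22 = 87647.48
Difference = |82235.22 − 87647.48| = 5412.26

Supplier A is cheaper by CHF 5412.26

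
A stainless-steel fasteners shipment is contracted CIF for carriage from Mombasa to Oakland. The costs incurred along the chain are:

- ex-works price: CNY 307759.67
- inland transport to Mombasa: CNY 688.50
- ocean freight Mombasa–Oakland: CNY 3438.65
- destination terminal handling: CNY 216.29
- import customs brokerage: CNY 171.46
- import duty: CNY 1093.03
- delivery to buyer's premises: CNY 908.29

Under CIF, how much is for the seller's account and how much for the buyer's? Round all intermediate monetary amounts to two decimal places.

CIF: the seller pays costs through ocean freight and marine insurance to the destination port.
Seller's account: goods 307759.67 + inland to port 688.50 + freight 3438.65 = 311886.82
Buyer's account: destination terminal 216.29 + brokerage 171.46 + duty 1093.03 + delivery 908.29 = 2389.07

Seller: CNY 311886.82; buyer: CNY 2389.07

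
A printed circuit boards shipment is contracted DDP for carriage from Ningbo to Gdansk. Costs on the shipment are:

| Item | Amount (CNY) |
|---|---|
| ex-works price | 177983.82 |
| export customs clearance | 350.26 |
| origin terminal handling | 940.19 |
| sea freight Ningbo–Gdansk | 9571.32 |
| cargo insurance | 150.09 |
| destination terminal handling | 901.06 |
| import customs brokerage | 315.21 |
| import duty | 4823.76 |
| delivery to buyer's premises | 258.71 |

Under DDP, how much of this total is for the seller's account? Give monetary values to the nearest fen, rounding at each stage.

Seller's account: CNY 195294.42

DDP: the seller bears all costs including import duty.
Seller's account: goods 177983.82 + export clearance 350.26 + origin terminal 940.19 + freight 9571.32 + insurance 150.09 + destination terminal 901.06 + brokerage 315.21 + duty 4823.76 + delivery 258.71 = 195294.42
Buyer's account: 0.00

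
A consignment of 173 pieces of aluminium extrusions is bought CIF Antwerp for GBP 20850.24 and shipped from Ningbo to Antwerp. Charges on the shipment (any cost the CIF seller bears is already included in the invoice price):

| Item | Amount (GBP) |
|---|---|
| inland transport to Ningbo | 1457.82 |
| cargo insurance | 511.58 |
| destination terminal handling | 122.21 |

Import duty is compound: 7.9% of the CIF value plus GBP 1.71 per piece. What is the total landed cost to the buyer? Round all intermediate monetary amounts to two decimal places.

CIF: the seller pays costs through ocean freight and marine insurance to the destination port.
Already in the invoice (seller's account under CIF): inland to port, insurance — exclude.
The CIF price already equals the CIF value: 20850.24
Ad valorem component: 20850.24 × 7.9% = 1647.17
Specific component: 173 × 1.71 = 295.83
Import duty = 1647.17 + 295.83 = 1943.00
Buyer bears: destination terminal 122.21 + duty 1943.00 = 2065.21
Landed cost = invoice 20850.24 + 2065.21 = 22915.45

Total landed cost: GBP 22915.45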